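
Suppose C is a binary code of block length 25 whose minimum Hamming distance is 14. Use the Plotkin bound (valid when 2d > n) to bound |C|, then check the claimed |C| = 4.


Plotkin bound M ≤ 8; given |C| = 4 ≤ bound (satisfied).

Check applicability: 2d = 28, n = 25.
2d − n = 3 > 0, so Plotkin applies.
Compute d/(2d−n) = 14/3 ≈ 4.6667.
⌊d/(2d−n)⌋ = 4.
Plotkin bound: M ≤ 2·4 = 8.
Given |C| = 4, check: satisfied.
This |C| is below the Plotkin bound.


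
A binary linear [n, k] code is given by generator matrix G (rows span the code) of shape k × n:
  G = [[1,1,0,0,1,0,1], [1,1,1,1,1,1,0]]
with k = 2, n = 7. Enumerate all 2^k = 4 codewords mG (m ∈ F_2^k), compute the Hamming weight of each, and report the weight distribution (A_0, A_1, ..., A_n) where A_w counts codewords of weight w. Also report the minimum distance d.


Weight distribution: A_0 = 1, A_4 = 2, A_6 = 1. Minimum distance d = 4.

Enumerate all 2^2 = 4 messages m ∈ F_2^2.
For each, compute codeword c = mG in F_2^7, then tally its weight.
  m = 00 → c = 0000000, weight = 0.
  m = 10 → c = 1100101, weight = 4.
  m = 01 → c = 1111110, weight = 6.
  m = 11 → c = 0011011, weight = 4.
Tally weights:
  weight 0: 1 codewords.
  weight 4: 2 codewords.
  weight 6: 1 codewords.
Minimum distance d = smallest w > 0 with A_w > 0 = 4.
Sanity: Σ A_w = 4 = 2^2 = 4 ✓.


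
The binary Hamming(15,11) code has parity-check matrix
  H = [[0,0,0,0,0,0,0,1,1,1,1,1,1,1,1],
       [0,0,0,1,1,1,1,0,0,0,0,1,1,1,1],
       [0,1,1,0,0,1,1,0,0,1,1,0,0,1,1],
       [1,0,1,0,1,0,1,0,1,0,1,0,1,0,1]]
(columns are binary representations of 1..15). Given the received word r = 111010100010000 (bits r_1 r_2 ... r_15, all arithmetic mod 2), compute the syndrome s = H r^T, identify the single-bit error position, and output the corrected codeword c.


s = (1, 0, 0, 1)^T, error position = 9, corrected codeword c = 111010101010000

Compute s = H r^T mod 2 one row at a time:
  s_1 = 0 + 0 + 0 + 1 + 0 + 0 + 0 + 0 = 1 ≡ 1 (mod 2).
  s_2 = 0 + 1 + 0 + 1 + 0 + 0 + 0 + 0 = 2 ≡ 0 (mod 2).
  s_3 = 1 + 1 + 0 + 1 + 0 + 1 + 0 + 0 = 4 ≡ 0 (mod 2).
  s_4 = 1 + 1 + 1 + 1 + 0 + 1 + 0 + 0 = 5 ≡ 1 (mod 2).
s = (1, 0, 0, 1)^T — this equals column 9 of H (binary 1001), so error is at position 9.
Correct: flip bit 9 of r = 111010100010000 to get c = 111010101010000.


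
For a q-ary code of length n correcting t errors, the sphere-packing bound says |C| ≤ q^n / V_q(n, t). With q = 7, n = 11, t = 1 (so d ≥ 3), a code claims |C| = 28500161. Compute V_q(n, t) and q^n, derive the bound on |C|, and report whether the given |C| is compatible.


V_q(n, t) = 67, q^n = 1977326743, Hamming bound = 29512339, |C| = 28500161 ≤ bound (satisfied).

Step 1: Compute V_q(n, t) = Σ_{j=0}^1 C(n, j) (q−1)^j.
  j = 0: C(11,0)·(6)^0 = 1·1 = 1.
  j = 1: C(11,1)·(6)^1 = 11·6 = 66.
  V_q(n, t) = 1 + 66 = 67.
Step 2: q^n = 7^11 = 1977326743.
Step 3: Hamming bound ⌊q^n / V_q(n,t)⌋ = ⌊1977326743/67⌋ = 29512339.
Step 4: Compare |C| = 28500161 to 29512339: satisfied.
The claimed |C| lies below the Hamming bound.


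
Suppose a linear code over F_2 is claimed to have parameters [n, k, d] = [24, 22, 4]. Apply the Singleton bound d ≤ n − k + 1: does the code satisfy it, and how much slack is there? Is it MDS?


Singleton RHS = n − k + 1 = 3, slack = -1, bound violated (no such code; not MDS).

Singleton bound: d ≤ n − k + 1.
Here n = 24, k = 22, so n − k + 1 = 3.
Given d = 4, check d ≤ 3: NO.
Slack = (n − k + 1) − d = -1.
The slack is negative: d = 4 exceeds n − k + 1 = 3 by 1, so the Singleton bound is violated and no linear [24, 22, 4]_2 code can exist. In particular it is not MDS (MDS requires d = n − k + 1 exactly).
Description: the claimed parameters are [24, 22, 4]_2; such a code would be impossible (violates the Singleton bound).


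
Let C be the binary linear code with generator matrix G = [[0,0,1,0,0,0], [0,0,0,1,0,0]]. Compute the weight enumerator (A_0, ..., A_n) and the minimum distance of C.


Weight distribution: A_0 = 1, A_1 = 2, A_2 = 1. Minimum distance d = 1.

Enumerate all 2^2 = 4 messages m ∈ F_2^2.
For each, compute codeword c = mG in F_2^6, then tally its weight.
  m = 00 → c = 000000, weight = 0.
  m = 10 → c = 001000, weight = 1.
  m = 01 → c = 000100, weight = 1.
  m = 11 → c = 001100, weight = 2.
Tally weights:
  weight 0: 1 codewords.
  weight 1: 2 codewords.
  weight 2: 1 codewords.
Minimum distance d = smallest w > 0 with A_w > 0 = 1.
Sanity: Σ A_w = 4 = 2^2 = 4 ✓.


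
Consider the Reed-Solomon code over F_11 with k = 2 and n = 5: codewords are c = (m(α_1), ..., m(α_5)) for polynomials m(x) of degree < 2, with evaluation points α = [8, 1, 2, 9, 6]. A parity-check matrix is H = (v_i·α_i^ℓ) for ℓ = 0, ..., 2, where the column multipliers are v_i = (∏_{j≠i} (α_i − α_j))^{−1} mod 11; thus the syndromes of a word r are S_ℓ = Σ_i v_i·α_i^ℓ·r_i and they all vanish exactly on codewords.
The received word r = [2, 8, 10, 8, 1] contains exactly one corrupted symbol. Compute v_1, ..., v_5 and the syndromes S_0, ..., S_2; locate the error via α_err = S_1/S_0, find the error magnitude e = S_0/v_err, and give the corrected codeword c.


S = (3, 3, 3), error at position 2, error magnitude e = 4, c = [2, 4, 10, 8, 1].

Step 1: column multipliers v_i = (∏_{j≠i}(α_i − α_j))^{−1} mod 11.
  i = 1 (α = 8): (8−1)(8−2)(8−9)(8−6) = 7·6·(−1)·2 = −84 ≡ 4, so v_1 = 4^{−1} = 3 (mod 11).
  i = 2 (α = 1): (1−8)(1−2)(1−9)(1−6) = (−7)·(−1)·(−8)·(−5) = 280 ≡ 5, so v_2 = 5^{−1} = 9 (mod 11).
  i = 3 (α = 2): (2−8)(2−1)(2−9)(2−6) = (−6)·1·(−7)·(−4) = −168 ≡ 8, so v_3 = 8^{−1} = 7 (mod 11).
  i = 4 (α = 9): (9−8)(9−1)(9−2)(9−6) = 1·8·7·3 = 168 ≡ 3, so v_4 = 3^{−1} = 4 (mod 11).
  i = 5 (α = 6): (6−8)(6−1)(6−2)(6−9) = (−2)·5·4·(−3) = 120 ≡ 10, so v_5 = 10^{−1} = 10 (mod 11).
  v = [3, 9, 7, 4, 10].
Step 2: syndromes of r = [2, 8, 10, 8, 1] (all sums mod 11).
  S_0 = Σ v_i r_i = 3·2 + 9·8 + 7·10 + 4·8 + 10·1 = 190 ≡ 3.
  S_1 = Σ v_i α_i r_i = 3·8·2 + 9·1·8 + 7·2·10 + 4·9·8 + 10·6·1 = 608 ≡ 3.
  α_i^2 mod 11 = [9, 1, 4, 4, 3].
  S_2 = Σ v_i α_i^2 r_i = 3·9·2 + 9·1·8 + 7·4·10 + 4·4·8 + 10·3·1 = 564 ≡ 3.
  S = (3, 3, 3) ≠ 0, so r is not a codeword (an error is present).
Step 3: locate the error. For a single error e at position i, S_ℓ = v_i·e·α_i^ℓ, so α_err = S_1/S_0.
  S_0^{−1} = 3^{−1} = 4 (mod 11), so α_err = 3·4 = 12 ≡ 1 = α_2. Error position i = 2.
  Consistency check: S_2/S_1 = 3·4 = 12 ≡ 1 = α_err ✓ (single-error assumption holds).
Step 4: error magnitude e = S_0/v_2 = S_0·∏_{j≠2}(α_2 − α_j) = 3·5 = 15 ≡ 4 (mod 11).
Step 5: correct position 2: c_2 = r_2 − e = 8 − 4 ≡ 4 (mod 11). Hence c = [2, 4, 10, 8, 1].
  Check: interpolating c through the α_i gives m(x) = 9 + 6·x (degree < 2) with m(α_i) = c_i for every i, so c is indeed a codeword.


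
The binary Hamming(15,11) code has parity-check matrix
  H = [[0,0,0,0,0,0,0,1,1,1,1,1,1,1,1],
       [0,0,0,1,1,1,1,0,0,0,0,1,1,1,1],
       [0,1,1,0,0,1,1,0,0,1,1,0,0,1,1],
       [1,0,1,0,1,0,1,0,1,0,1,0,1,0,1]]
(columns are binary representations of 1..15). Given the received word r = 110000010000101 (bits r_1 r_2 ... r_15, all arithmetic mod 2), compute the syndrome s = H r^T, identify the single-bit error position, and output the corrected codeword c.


s = (1, 0, 0, 1)^T, error position = 9, corrected codeword c = 110000011000101

Compute s = H r^T mod 2 one row at a time:
  s_1 = 1 + 0 + 0 + 0 + 0 + 1 + 0 + 1 = 3 ≡ 1 (mod 2).
  s_2 = 0 + 0 + 0 + 0 + 0 + 1 + 0 + 1 = 2 ≡ 0 (mod 2).
  s_3 = 1 + 0 + 0 + 0 + 0 + 0 + 0 + 1 = 2 ≡ 0 (mod 2).
  s_4 = 1 + 0 + 0 + 0 + 0 + 0 + 1 + 1 = 3 ≡ 1 (mod 2).
s = (1, 0, 0, 1)^T — this equals column 9 of H (binary 1001), so error is at position 9.
Correct: flip bit 9 of r = 110000010000101 to get c = 110000011000101.


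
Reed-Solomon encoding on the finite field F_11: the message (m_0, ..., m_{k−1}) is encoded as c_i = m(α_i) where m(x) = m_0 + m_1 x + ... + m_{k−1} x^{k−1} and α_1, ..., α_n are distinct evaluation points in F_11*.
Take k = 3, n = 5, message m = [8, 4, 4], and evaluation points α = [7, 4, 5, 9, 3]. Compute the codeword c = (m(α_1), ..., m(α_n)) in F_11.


c = [1, 0, 7, 5, 1]

Message polynomial: m(x) = 8 + 4·x + 4·x^2 (mod 11).
For each evaluation point α_i, compute m(α_i) mod 11:
  α_1 = 7: Horner steps 4 → 10 → 1, so m(7) = 1.
  α_2 = 4: Horner steps 4 → 9 → 0, so m(4) = 0.
  α_3 = 5: Horner steps 4 → 2 → 7, so m(5) = 7.
  α_4 = 9: Horner steps 4 → 7 → 5, so m(9) = 5.
  α_5 = 3: Horner steps 4 → 5 → 1, so m(3) = 1.
Codeword c = [1, 0, 7, 5, 1] ∈ F_11^5.


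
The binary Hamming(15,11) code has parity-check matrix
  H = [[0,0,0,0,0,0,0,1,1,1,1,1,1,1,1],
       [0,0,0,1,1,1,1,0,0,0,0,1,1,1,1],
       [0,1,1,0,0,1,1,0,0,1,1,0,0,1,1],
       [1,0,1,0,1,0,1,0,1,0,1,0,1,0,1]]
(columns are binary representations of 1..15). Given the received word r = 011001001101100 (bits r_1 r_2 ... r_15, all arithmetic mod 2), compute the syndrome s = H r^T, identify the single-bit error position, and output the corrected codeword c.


s = (0, 1, 0, 1)^T, error position = 5, corrected codeword c = 011011001101100

Compute s = H r^T mod 2 one row at a time:
  s_1 = 0 + 1 + 1 + 0 + 1 + 1 + 0 + 0 = 4 ≡ 0 (mod 2).
  s_2 = 0 + 0 + 1 + 0 + 1 + 1 + 0 + 0 = 3 ≡ 1 (mod 2).
  s_3 = 1 + 1 + 1 + 0 + 1 + 0 + 0 + 0 = 4 ≡ 0 (mod 2).
  s_4 = 0 + 1 + 0 + 0 + 1 + 0 + 1 + 0 = 3 ≡ 1 (mod 2).
s = (0, 1, 0, 1)^T — this equals column 5 of H (binary 0101), so error is at position 5.
Correct: flip bit 5 of r = 011001001101100 to get c = 011011001101100.


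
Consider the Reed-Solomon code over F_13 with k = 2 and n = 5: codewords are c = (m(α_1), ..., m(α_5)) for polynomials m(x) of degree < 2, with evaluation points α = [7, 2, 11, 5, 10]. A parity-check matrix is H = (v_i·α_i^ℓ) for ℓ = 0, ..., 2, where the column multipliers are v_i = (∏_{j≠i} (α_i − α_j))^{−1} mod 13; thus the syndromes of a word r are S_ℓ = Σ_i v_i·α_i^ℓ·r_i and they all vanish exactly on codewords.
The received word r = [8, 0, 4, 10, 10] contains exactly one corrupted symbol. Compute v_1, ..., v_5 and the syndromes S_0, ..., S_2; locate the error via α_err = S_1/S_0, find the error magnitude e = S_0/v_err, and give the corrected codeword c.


S = (7, 5, 11), error at position 5, error magnitude e = 5, c = [8, 0, 4, 10, 5].

Step 1: column multipliers v_i = (∏_{j≠i}(α_i − α_j))^{−1} mod 13.
  i = 1 (α = 7): (7−2)(7−11)(7−5)(7−10) = 5·(−4)·2·(−3) = 120 ≡ 3, so v_1 = 3^{−1} = 9 (mod 13).
  i = 2 (α = 2): (2−7)(2−11)(2−5)(2−10) = (−5)·(−9)·(−3)·(−8) = 1080 ≡ 1, so v_2 = 1^{−1} = 1 (mod 13).
  i = 3 (α = 11): (11−7)(11−2)(11−5)(11−10) = 4·9·6·1 = 216 ≡ 8, so v_3 = 8^{−1} = 5 (mod 13).
  i = 4 (α = 5): (5−7)(5−2)(5−11)(5−10) = (−2)·3·(−6)·(−5) = −180 ≡ 2, so v_4 = 2^{−1} = 7 (mod 13).
  i = 5 (α = 10): (10−7)(10−2)(10−11)(10−5) = 3·8·(−1)·5 = −120 ≡ 10, so v_5 = 10^{−1} = 4 (mod 13).
  v = [9, 1, 5, 7, 4].
Step 2: syndromes of r = [8, 0, 4, 10, 10] (all sums mod 13).
  S_0 = Σ v_i r_i = 9·8 + 1·0 + 5·4 + 7·10 + 4·10 = 202 ≡ 7.
  S_1 = Σ v_i α_i r_i = 9·7·8 + 1·2·0 + 5·11·4 + 7·5·10 + 4·10·10 = 1474 ≡ 5.
  α_i^2 mod 13 = [10, 4, 4, 12, 9].
  S_2 = Σ v_i α_i^2 r_i = 9·10·8 + 1·4·0 + 5·4·4 + 7·12·10 + 4·9·10 = 2000 ≡ 11.
  S = (7, 5, 11) ≠ 0, so r is not a codeword (an error is present).
Step 3: locate the error. For a single error e at position i, S_ℓ = v_i·e·α_i^ℓ, so α_err = S_1/S_0.
  S_0^{−1} = 7^{−1} = 2 (mod 13), so α_err = 5·2 = 10 ≡ 10 = α_5. Error position i = 5.
  Consistency check: S_2/S_1 = 11·8 = 88 ≡ 10 = α_err ✓ (single-error assumption holds).
Step 4: error magnitude e = S_0/v_5 = S_0·∏_{j≠5}(α_5 − α_j) = 7·10 = 70 ≡ 5 (mod 13).
Step 5: correct position 5: c_5 = r_5 − e = 10 − 5 ≡ 5 (mod 13). Hence c = [8, 0, 4, 10, 5].
  Check: interpolating c through the α_i gives m(x) = 2 + 12·x (degree < 2) with m(α_i) = c_i for every i, so c is indeed a codeword.


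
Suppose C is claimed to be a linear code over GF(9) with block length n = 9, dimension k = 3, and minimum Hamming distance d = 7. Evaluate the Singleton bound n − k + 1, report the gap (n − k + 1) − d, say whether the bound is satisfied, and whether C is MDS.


Singleton RHS = n − k + 1 = 7, slack = 0, bound satisfied, MDS.

Singleton bound: d ≤ n − k + 1.
Here n = 9, k = 3, so n − k + 1 = 7.
Given d = 7, check d ≤ 7: YES.
Slack = (n − k + 1) − d = 0.
The code is MDS (slack = 0).
Description: the claimed parameters are [9, 3, 7]_9; such a code would be MDS (meets Singleton bound).


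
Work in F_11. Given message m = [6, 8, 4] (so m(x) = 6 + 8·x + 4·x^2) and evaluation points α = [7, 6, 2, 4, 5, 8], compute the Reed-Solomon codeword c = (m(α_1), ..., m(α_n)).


c = [5, 0, 5, 3, 3, 7]

Message polynomial: m(x) = 6 + 8·x + 4·x^2 (mod 11).
For each evaluation point α_i, compute m(α_i) mod 11:
  α_1 = 7: Horner steps 4 → 3 → 5, so m(7) = 5.
  α_2 = 6: Horner steps 4 → 10 → 0, so m(6) = 0.
  α_3 = 2: Horner steps 4 → 5 → 5, so m(2) = 5.
  α_4 = 4: Horner steps 4 → 2 → 3, so m(4) = 3.
  α_5 = 5: Horner steps 4 → 6 → 3, so m(5) = 3.
  α_6 = 8: Horner steps 4 → 7 → 7, so m(8) = 7.
Codeword c = [5, 0, 5, 3, 3, 7] ∈ F_11^6.


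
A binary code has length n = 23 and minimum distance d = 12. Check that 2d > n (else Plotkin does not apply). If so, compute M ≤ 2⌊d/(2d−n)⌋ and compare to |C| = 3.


Plotkin bound M ≤ 24; given |C| = 3 ≤ bound (satisfied).

Check applicability: 2d = 24, n = 23.
2d − n = 1 > 0, so Plotkin applies.
Compute d/(2d−n) = 12/1 ≈ 12.0000.
⌊d/(2d−n)⌋ = 12.
Plotkin bound: M ≤ 2·12 = 24.
Given |C| = 3, check: satisfied.
This |C| is below the Plotkin bound.


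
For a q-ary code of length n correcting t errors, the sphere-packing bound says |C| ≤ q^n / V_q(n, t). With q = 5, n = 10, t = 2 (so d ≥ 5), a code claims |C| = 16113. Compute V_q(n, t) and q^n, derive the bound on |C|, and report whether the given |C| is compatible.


V_q(n, t) = 761, q^n = 9765625, Hamming bound = 12832, |C| = 16113 > bound (violated).

Step 1: Compute V_q(n, t) = Σ_{j=0}^2 C(n, j) (q−1)^j.
  j = 0: C(10,0)·(4)^0 = 1·1 = 1.
  j = 1: C(10,1)·(4)^1 = 10·4 = 40.
  j = 2: C(10,2)·(4)^2 = 45·16 = 720.
  V_q(n, t) = 1 + 40 + 720 = 761.
Step 2: q^n = 5^10 = 9765625.
Step 3: Hamming bound ⌊q^n / V_q(n,t)⌋ = ⌊9765625/761⌋ = 12832.
Step 4: Compare |C| = 16113 to 12832: violated.
The claimed |C| lies above the Hamming bound, so no 5-ary code of length 10 with d ≥ 5 can have 16113 codewords.


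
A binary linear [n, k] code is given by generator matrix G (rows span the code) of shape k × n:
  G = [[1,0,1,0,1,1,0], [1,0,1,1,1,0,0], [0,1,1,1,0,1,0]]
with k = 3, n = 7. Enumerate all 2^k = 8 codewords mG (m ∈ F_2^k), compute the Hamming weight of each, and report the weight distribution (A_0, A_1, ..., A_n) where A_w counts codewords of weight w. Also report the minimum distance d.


Weight distribution: A_0 = 1, A_2 = 2, A_4 = 5. Minimum distance d = 2.

Enumerate all 2^3 = 8 messages m ∈ F_2^3.
For each, compute codeword c = mG in F_2^7, then tally its weight.
  m = 000 → c = 0000000, weight = 0.
  m = 100 → c = 1010110, weight = 4.
  m = 010 → c = 1011100, weight = 4.
  m = 110 → c = 0001010, weight = 2.
  m = 001 → c = 0111010, weight = 4.
  m = 101 → c = 1101100, weight = 4.
  m = 011 → c = 1100110, weight = 4.
  m = 111 → c = 0110000, weight = 2.
Tally weights:
  weight 0: 1 codewords.
  weight 2: 2 codewords.
  weight 4: 5 codewords.
Minimum distance d = smallest w > 0 with A_w > 0 = 2.
Sanity: Σ A_w = 8 = 2^3 = 8 ✓.


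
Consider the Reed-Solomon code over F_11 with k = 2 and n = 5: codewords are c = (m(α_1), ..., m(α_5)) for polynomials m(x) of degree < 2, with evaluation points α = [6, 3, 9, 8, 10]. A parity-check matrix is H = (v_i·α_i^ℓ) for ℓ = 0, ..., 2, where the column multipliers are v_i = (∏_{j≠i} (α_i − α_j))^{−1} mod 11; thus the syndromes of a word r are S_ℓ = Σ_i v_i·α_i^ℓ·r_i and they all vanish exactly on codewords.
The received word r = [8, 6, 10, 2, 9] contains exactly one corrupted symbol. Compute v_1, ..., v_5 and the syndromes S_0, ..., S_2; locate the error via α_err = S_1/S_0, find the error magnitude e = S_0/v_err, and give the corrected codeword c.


S = (2, 9, 2), error at position 5, error magnitude e = 2, c = [8, 6, 10, 2, 7].

Step 1: column multipliers v_i = (∏_{j≠i}(α_i − α_j))^{−1} mod 11.
  i = 1 (α = 6): (6−3)(6−9)(6−8)(6−10) = 3·(−3)·(−2)·(−4) = −72 ≡ 5, so v_1 = 5^{−1} = 9 (mod 11).
  i = 2 (α = 3): (3−6)(3−9)(3−8)(3−10) = (−3)·(−6)·(−5)·(−7) = 630 ≡ 3, so v_2 = 3^{−1} = 4 (mod 11).
  i = 3 (α = 9): (9−6)(9−3)(9−8)(9−10) = 3·6·1·(−1) = −18 ≡ 4, so v_3 = 4^{−1} = 3 (mod 11).
  i = 4 (α = 8): (8−6)(8−3)(8−9)(8−10) = 2·5·(−1)·(−2) = 20 ≡ 9, so v_4 = 9^{−1} = 5 (mod 11).
  i = 5 (α = 10): (10−6)(10−3)(10−9)(10−8) = 4·7·1·2 = 56 ≡ 1, so v_5 = 1^{−1} = 1 (mod 11).
  v = [9, 4, 3, 5, 1].
Step 2: syndromes of r = [8, 6, 10, 2, 9] (all sums mod 11).
  S_0 = Σ v_i r_i = 9·8 + 4·6 + 3·10 + 5·2 + 1·9 = 145 ≡ 2.
  S_1 = Σ v_i α_i r_i = 9·6·8 + 4·3·6 + 3·9·10 + 5·8·2 + 1·10·9 = 944 ≡ 9.
  α_i^2 mod 11 = [3, 9, 4, 9, 1].
  S_2 = Σ v_i α_i^2 r_i = 9·3·8 + 4·9·6 + 3·4·10 + 5·9·2 + 1·1·9 = 651 ≡ 2.
  S = (2, 9, 2) ≠ 0, so r is not a codeword (an error is present).
Step 3: locate the error. For a single error e at position i, S_ℓ = v_i·e·α_i^ℓ, so α_err = S_1/S_0.
  S_0^{−1} = 2^{−1} = 6 (mod 11), so α_err = 9·6 = 54 ≡ 10 = α_5. Error position i = 5.
  Consistency check: S_2/S_1 = 2·5 = 10 ≡ 10 = α_err ✓ (single-error assumption holds).
Step 4: error magnitude e = S_0/v_5 = S_0·∏_{j≠5}(α_5 − α_j) = 2·1 = 2 ≡ 2 (mod 11).
Step 5: correct position 5: c_5 = r_5 − e = 9 − 2 ≡ 7 (mod 11). Hence c = [8, 6, 10, 2, 7].
  Check: interpolating c through the α_i gives m(x) = 4 + 8·x (degree < 2) with m(α_i) = c_i for every i, so c is indeed a codeword.


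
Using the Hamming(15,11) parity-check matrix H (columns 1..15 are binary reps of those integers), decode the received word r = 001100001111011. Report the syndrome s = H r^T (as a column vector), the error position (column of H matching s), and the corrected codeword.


s = (0, 0, 1, 0)^T, error position = 2, corrected codeword c = 011100001111011

Compute s = H r^T mod 2 one row at a time:
  s_1 = 0 + 1 + 1 + 1 + 1 + 0 + 1 + 1 = 6 ≡ 0 (mod 2).
  s_2 = 1 + 0 + 0 + 0 + 1 + 0 + 1 + 1 = 4 ≡ 0 (mod 2).
  s_3 = 0 + 1 + 0 + 0 + 1 + 1 + 1 + 1 = 5 ≡ 1 (mod 2).
  s_4 = 0 + 1 + 0 + 0 + 1 + 1 + 0 + 1 = 4 ≡ 0 (mod 2).
s = (0, 0, 1, 0)^T — this equals column 2 of H (binary 0010), so error is at position 2.
Correct: flip bit 2 of r = 001100001111011 to get c = 011100001111011.


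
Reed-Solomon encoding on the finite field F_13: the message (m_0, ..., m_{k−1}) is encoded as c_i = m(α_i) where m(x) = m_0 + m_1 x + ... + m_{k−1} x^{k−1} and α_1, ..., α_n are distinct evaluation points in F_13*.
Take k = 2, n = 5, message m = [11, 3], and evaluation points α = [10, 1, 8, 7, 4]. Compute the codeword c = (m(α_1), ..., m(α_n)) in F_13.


c = [2, 1, 9, 6, 10]

Message polynomial: m(x) = 11 + 3·x (mod 13).
For each evaluation point α_i, compute m(α_i) mod 13:
  α_1 = 10: Horner steps 3 → 2, so m(10) = 2.
  α_2 = 1: Horner steps 3 → 1, so m(1) = 1.
  α_3 = 8: Horner steps 3 → 9, so m(8) = 9.
  α_4 = 7: Horner steps 3 → 6, so m(7) = 6.
  α_5 = 4: Horner steps 3 → 10, so m(4) = 10.
Codeword c = [2, 1, 9, 6, 10] ∈ F_13^5.


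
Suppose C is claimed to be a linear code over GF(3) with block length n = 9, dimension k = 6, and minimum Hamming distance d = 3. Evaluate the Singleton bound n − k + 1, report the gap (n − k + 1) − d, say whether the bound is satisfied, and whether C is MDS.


Singleton RHS = n − k + 1 = 4, slack = 1, bound satisfied, not MDS.

Singleton bound: d ≤ n − k + 1.
Here n = 9, k = 6, so n − k + 1 = 4.
Given d = 3, check d ≤ 4: YES.
Slack = (n − k + 1) − d = 1.
The code is NOT MDS (slack = 1 > 0).
Description: the claimed parameters are [9, 6, 3]_3; such a code would be non-MDS.


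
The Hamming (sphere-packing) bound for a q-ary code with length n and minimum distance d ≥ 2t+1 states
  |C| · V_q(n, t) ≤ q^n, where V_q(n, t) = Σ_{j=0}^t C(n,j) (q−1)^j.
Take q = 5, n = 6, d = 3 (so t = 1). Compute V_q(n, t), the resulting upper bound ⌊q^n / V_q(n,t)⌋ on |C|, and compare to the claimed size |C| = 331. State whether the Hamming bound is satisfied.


V_q(n, t) = 25, q^n = 15625, Hamming bound = 625, |C| = 331 ≤ bound (satisfied).

Step 1: Compute V_q(n, t) = Σ_{j=0}^1 C(n, j) (q−1)^j.
  j = 0: C(6,0)·(4)^0 = 1·1 = 1.
  j = 1: C(6,1)·(4)^1 = 6·4 = 24.
  V_q(n, t) = 1 + 24 = 25.
Step 2: q^n = 5^6 = 15625.
Step 3: Hamming bound ⌊q^n / V_q(n,t)⌋ = ⌊15625/25⌋ = 625.
Step 4: Compare |C| = 331 to 625: satisfied.
The claimed |C| lies below the Hamming bound.


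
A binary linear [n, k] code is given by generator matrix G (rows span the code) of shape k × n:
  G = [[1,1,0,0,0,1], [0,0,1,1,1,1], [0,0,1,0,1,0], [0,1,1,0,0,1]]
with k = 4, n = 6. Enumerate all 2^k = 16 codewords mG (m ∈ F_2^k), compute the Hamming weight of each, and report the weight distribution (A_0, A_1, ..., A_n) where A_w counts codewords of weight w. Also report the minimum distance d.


Weight distribution: A_0 = 1, A_2 = 4, A_3 = 6, A_4 = 3, A_5 = 2. Minimum distance d = 2.

Enumerate all 2^4 = 16 messages m ∈ F_2^4.
For each, compute codeword c = mG in F_2^6, then tally its weight.
  m = 0000 → c = 000000, weight = 0.
  m = 1000 → c = 110001, weight = 3.
  m = 0100 → c = 001111, weight = 4.
  m = 1100 → c = 111110, weight = 5.
  m = 0010 → c = 001010, weight = 2.
  m = 1010 → c = 111011, weight = 5.
  m = 0110 → c = 000101, weight = 2.
  m = 1110 → c = 110100, weight = 3.
  m = 0001 → c = 011001, weight = 3.
  m = 1001 → c = 101000, weight = 2.
  m = 0101 → c = 010110, weight = 3.
  m = 1101 → c = 100111, weight = 4.
  m = 0011 → c = 010011, weight = 3.
  m = 1011 → c = 100010, weight = 2.
  m = 0111 → c = 011100, weight = 3.
  m = 1111 → c = 101101, weight = 4.
Tally weights:
  weight 0: 1 codewords.
  weight 2: 4 codewords.
  weight 3: 6 codewords.
  weight 4: 3 codewords.
  weight 5: 2 codewords.
Minimum distance d = smallest w > 0 with A_w > 0 = 2.
Sanity: Σ A_w = 16 = 2^4 = 16 ✓.


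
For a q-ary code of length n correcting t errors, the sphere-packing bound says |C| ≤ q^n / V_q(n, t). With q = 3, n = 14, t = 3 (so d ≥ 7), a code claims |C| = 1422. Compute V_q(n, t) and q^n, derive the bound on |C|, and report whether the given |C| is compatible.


V_q(n, t) = 3305, q^n = 4782969, Hamming bound = 1447, |C| = 1422 ≤ bound (satisfied).

Step 1: Compute V_q(n, t) = Σ_{j=0}^3 C(n, j) (q−1)^j.
  j = 0: C(14,0)·(2)^0 = 1·1 = 1.
  j = 1: C(14,1)·(2)^1 = 14·2 = 28.
  j = 2: C(14,2)·(2)^2 = 91·4 = 364.
  j = 3: C(14,3)·(2)^3 = 364·8 = 2912.
  V_q(n, t) = 1 + 28 + 364 + 2912 = 3305.
Step 2: q^n = 3^14 = 4782969.
Step 3: Hamming bound ⌊q^n / V_q(n,t)⌋ = ⌊4782969/3305⌋ = 1447.
Step 4: Compare |C| = 1422 to 1447: satisfied.
The claimed |C| lies below the Hamming bound.


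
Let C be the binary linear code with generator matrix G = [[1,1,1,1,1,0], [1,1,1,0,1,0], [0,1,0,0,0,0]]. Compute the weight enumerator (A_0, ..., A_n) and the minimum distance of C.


Weight distribution: A_0 = 1, A_1 = 2, A_2 = 1, A_3 = 1, A_4 = 2, A_5 = 1. Minimum distance d = 1.

Enumerate all 2^3 = 8 messages m ∈ F_2^3.
For each, compute codeword c = mG in F_2^6, then tally its weight.
  m = 000 → c = 000000, weight = 0.
  m = 100 → c = 111110, weight = 5.
  m = 010 → c = 111010, weight = 4.
  m = 110 → c = 000100, weight = 1.
  m = 001 → c = 010000, weight = 1.
  m = 101 → c = 101110, weight = 4.
  m = 011 → c = 101010, weight = 3.
  m = 111 → c = 010100, weight = 2.
Tally weights:
  weight 0: 1 codewords.
  weight 1: 2 codewords.
  weight 2: 1 codewords.
  weight 3: 1 codewords.
  weight 4: 2 codewords.
  weight 5: 1 codewords.
Minimum distance d = smallest w > 0 with A_w > 0 = 1.
Sanity: Σ A_w = 8 = 2^3 = 8 ✓.


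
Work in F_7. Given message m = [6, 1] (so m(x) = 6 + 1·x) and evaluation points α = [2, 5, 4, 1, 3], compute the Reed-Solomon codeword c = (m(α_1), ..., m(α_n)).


c = [1, 4, 3, 0, 2]

Message polynomial: m(x) = 6 + 1·x (mod 7).
For each evaluation point α_i, compute m(α_i) mod 7:
  α_1 = 2: Horner steps 1 → 1, so m(2) = 1.
  α_2 = 5: Horner steps 1 → 4, so m(5) = 4.
  α_3 = 4: Horner steps 1 → 3, so m(4) = 3.
  α_4 = 1: Horner steps 1 → 0, so m(1) = 0.
  α_5 = 3: Horner steps 1 → 2, so m(3) = 2.
Codeword c = [1, 4, 3, 0, 2] ∈ F_7^5.


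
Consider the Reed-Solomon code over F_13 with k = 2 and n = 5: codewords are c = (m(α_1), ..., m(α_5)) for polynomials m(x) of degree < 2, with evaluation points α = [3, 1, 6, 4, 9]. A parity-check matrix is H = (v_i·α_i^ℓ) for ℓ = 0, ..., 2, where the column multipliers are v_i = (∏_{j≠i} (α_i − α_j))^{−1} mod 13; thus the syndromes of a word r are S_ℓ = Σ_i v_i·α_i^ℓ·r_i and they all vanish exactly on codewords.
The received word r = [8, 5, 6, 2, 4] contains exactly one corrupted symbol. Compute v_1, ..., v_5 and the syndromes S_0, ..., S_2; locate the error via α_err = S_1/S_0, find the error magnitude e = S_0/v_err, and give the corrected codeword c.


S = (3, 12, 9), error at position 4, error magnitude e = 12, c = [8, 5, 6, 3, 4].

Step 1: column multipliers v_i = (∏_{j≠i}(α_i − α_j))^{−1} mod 13.
  i = 1 (α = 3): (3−1)(3−6)(3−4)(3−9) = 2·(−3)·(−1)·(−6) = −36 ≡ 3, so v_1 = 3^{−1} = 9 (mod 13).
  i = 2 (α = 1): (1−3)(1−6)(1−4)(1−9) = (−2)·(−5)·(−3)·(−8) = 240 ≡ 6, so v_2 = 6^{−1} = 11 (mod 13).
  i = 3 (α = 6): (6−3)(6−1)(6−4)(6−9) = 3·5·2·(−3) = −90 ≡ 1, so v_3 = 1^{−1} = 1 (mod 13).
  i = 4 (α = 4): (4−3)(4−1)(4−6)(4−9) = 1·3·(−2)·(−5) = 30 ≡ 4, so v_4 = 4^{−1} = 10 (mod 13).
  i = 5 (α = 9): (9−3)(9−1)(9−6)(9−4) = 6·8·3·5 = 720 ≡ 5, so v_5 = 5^{−1} = 8 (mod 13).
  v = [9, 11, 1, 10, 8].
Step 2: syndromes of r = [8, 5, 6, 2, 4] (all sums mod 13).
  S_0 = Σ v_i r_i = 9·8 + 11·5 + 1·6 + 10·2 + 8·4 = 185 ≡ 3.
  S_1 = Σ v_i α_i r_i = 9·3·8 + 11·1·5 + 1·6·6 + 10·4·2 + 8·9·4 = 675 ≡ 12.
  α_i^2 mod 13 = [9, 1, 10, 3, 3].
  S_2 = Σ v_i α_i^2 r_i = 9·9·8 + 11·1·5 + 1·10·6 + 10·3·2 + 8·3·4 = 919 ≡ 9.
  S = (3, 12, 9) ≠ 0, so r is not a codeword (an error is present).
Step 3: locate the error. For a single error e at position i, S_ℓ = v_i·e·α_i^ℓ, so α_err = S_1/S_0.
  S_0^{−1} = 3^{−1} = 9 (mod 13), so α_err = 12·9 = 108 ≡ 4 = α_4. Error position i = 4.
  Consistency check: S_2/S_1 = 9·12 = 108 ≡ 4 = α_err ✓ (single-error assumption holds).
Step 4: error magnitude e = S_0/v_4 = S_0·∏_{j≠4}(α_4 − α_j) = 3·4 = 12 ≡ 12 (mod 13).
Step 5: correct position 4: c_4 = r_4 − e = 2 − 12 ≡ 3 (mod 13). Hence c = [8, 5, 6, 3, 4].
  Check: interpolating c through the α_i gives m(x) = 10 + 8·x (degree < 2) with m(α_i) = c_i for every i, so c is indeed a codeword.


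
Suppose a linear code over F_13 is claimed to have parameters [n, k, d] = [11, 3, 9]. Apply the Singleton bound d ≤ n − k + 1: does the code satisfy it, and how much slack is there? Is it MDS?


Singleton RHS = n − k + 1 = 9, slack = 0, bound satisfied, MDS.

Singleton bound: d ≤ n − k + 1.
Here n = 11, k = 3, so n − k + 1 = 9.
Given d = 9, check d ≤ 9: YES.
Slack = (n − k + 1) − d = 0.
The code is MDS (slack = 0).
Description: the claimed parameters are [11, 3, 9]_13; such a code would be MDS (meets Singleton bound).


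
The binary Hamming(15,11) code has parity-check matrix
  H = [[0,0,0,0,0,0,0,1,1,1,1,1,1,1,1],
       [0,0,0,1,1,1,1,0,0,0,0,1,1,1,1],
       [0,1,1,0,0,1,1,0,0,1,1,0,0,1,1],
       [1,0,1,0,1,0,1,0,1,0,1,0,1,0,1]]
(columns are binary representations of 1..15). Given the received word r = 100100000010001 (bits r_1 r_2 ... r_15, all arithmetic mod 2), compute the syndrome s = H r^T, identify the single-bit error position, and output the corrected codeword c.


s = (0, 0, 0, 1)^T, error position = 1, corrected codeword c = 000100000010001

Compute s = H r^T mod 2 one row at a time:
  s_1 = 0 + 0 + 0 + 1 + 0 + 0 + 0 + 1 = 2 ≡ 0 (mod 2).
  s_2 = 1 + 0 + 0 + 0 + 0 + 0 + 0 + 1 = 2 ≡ 0 (mod 2).
  s_3 = 0 + 0 + 0 + 0 + 0 + 1 + 0 + 1 = 2 ≡ 0 (mod 2).
  s_4 = 1 + 0 + 0 + 0 + 0 + 1 + 0 + 1 = 3 ≡ 1 (mod 2).
s = (0, 0, 0, 1)^T — this equals column 1 of H (binary 0001), so error is at position 1.
Correct: flip bit 1 of r = 100100000010001 to get c = 000100000010001.


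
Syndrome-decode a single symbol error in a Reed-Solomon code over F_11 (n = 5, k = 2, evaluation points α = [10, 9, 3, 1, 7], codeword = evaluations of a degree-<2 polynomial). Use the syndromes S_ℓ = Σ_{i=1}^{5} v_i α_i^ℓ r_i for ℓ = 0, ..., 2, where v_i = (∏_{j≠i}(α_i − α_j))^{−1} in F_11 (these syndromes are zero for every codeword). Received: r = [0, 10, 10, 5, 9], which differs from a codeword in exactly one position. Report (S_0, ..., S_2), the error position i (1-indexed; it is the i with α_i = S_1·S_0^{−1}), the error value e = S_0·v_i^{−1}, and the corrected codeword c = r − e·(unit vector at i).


S = (6, 10, 2), error at position 2, error magnitude e = 7, c = [0, 3, 10, 5, 9].

Step 1: column multipliers v_i = (∏_{j≠i}(α_i − α_j))^{−1} mod 11.
  i = 1 (α = 10): (10−9)(10−3)(10−1)(10−7) = 1·7·9·3 = 189 ≡ 2, so v_1 = 2^{−1} = 6 (mod 11).
  i = 2 (α = 9): (9−10)(9−3)(9−1)(9−7) = (−1)·6·8·2 = −96 ≡ 3, so v_2 = 3^{−1} = 4 (mod 11).
  i = 3 (α = 3): (3−10)(3−9)(3−1)(3−7) = (−7)·(−6)·2·(−4) = −336 ≡ 5, so v_3 = 5^{−1} = 9 (mod 11).
  i = 4 (α = 1): (1−10)(1−9)(1−3)(1−7) = (−9)·(−8)·(−2)·(−6) = 864 ≡ 6, so v_4 = 6^{−1} = 2 (mod 11).
  i = 5 (α = 7): (7−10)(7−9)(7−3)(7−1) = (−3)·(−2)·4·6 = 144 ≡ 1, so v_5 = 1^{−1} = 1 (mod 11).
  v = [6, 4, 9, 2, 1].
Step 2: syndromes of r = [0, 10, 10, 5, 9] (all sums mod 11).
  S_0 = Σ v_i r_i = 6·0 + 4·10 + 9·10 + 2·5 + 1·9 = 149 ≡ 6.
  S_1 = Σ v_i α_i r_i = 6·10·0 + 4·9·10 + 9·3·10 + 2·1·5 + 1·7·9 = 703 ≡ 10.
  α_i^2 mod 11 = [1, 4, 9, 1, 5].
  S_2 = Σ v_i α_i^2 r_i = 6·1·0 + 4·4·10 + 9·9·10 + 2·1·5 + 1·5·9 = 1025 ≡ 2.
  S = (6, 10, 2) ≠ 0, so r is not a codeword (an error is present).
Step 3: locate the error. For a single error e at position i, S_ℓ = v_i·e·α_i^ℓ, so α_err = S_1/S_0.
  S_0^{−1} = 6^{−1} = 2 (mod 11), so α_err = 10·2 = 20 ≡ 9 = α_2. Error position i = 2.
  Consistency check: S_2/S_1 = 2·10 = 20 ≡ 9 = α_err ✓ (single-error assumption holds).
Step 4: error magnitude e = S_0/v_2 = S_0·∏_{j≠2}(α_2 − α_j) = 6·3 = 18 ≡ 7 (mod 11).
Step 5: correct position 2: c_2 = r_2 − e = 10 − 7 ≡ 3 (mod 11). Hence c = [0, 3, 10, 5, 9].
  Check: interpolating c through the α_i gives m(x) = 8 + 8·x (degree < 2) with m(α_i) = c_i for every i, so c is indeed a codeword.


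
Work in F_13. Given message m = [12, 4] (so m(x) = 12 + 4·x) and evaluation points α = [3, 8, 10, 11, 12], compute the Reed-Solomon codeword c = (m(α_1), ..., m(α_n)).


c = [11, 5, 0, 4, 8]

Message polynomial: m(x) = 12 + 4·x (mod 13).
For each evaluation point α_i, compute m(α_i) mod 13:
  α_1 = 3: Horner steps 4 → 11, so m(3) = 11.
  α_2 = 8: Horner steps 4 → 5, so m(8) = 5.
  α_3 = 10: Horner steps 4 → 0, so m(10) = 0.
  α_4 = 11: Horner steps 4 → 4, so m(11) = 4.
  α_5 = 12: Horner steps 4 → 8, so m(12) = 8.
Codeword c = [11, 5, 0, 4, 8] ∈ F_13^5.


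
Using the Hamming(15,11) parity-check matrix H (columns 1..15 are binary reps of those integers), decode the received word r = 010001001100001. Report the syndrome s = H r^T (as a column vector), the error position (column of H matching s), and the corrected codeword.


s = (1, 0, 0, 0)^T, error position = 8, corrected codeword c = 010001011100001

Compute s = H r^T mod 2 one row at a time:
  s_1 = 0 + 1 + 1 + 0 + 0 + 0 + 0 + 1 = 3 ≡ 1 (mod 2).
  s_2 = 0 + 0 + 1 + 0 + 0 + 0 + 0 + 1 = 2 ≡ 0 (mod 2).
  s_3 = 1 + 0 + 1 + 0 + 1 + 0 + 0 + 1 = 4 ≡ 0 (mod 2).
  s_4 = 0 + 0 + 0 + 0 + 1 + 0 + 0 + 1 = 2 ≡ 0 (mod 2).
s = (1, 0, 0, 0)^T — this equals column 8 of H (binary 1000), so error is at position 8.
Correct: flip bit 8 of r = 010001001100001 to get c = 010001011100001.


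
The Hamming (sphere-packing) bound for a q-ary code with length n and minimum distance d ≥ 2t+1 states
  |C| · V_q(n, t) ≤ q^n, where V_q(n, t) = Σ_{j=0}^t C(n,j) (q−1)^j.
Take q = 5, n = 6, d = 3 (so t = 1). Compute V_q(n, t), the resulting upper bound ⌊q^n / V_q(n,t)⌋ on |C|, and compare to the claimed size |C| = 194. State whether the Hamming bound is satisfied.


V_q(n, t) = 25, q^n = 15625, Hamming bound = 625, |C| = 194 ≤ bound (satisfied).

Step 1: Compute V_q(n, t) = Σ_{j=0}^1 C(n, j) (q−1)^j.
  j = 0: C(6,0)·(4)^0 = 1·1 = 1.
  j = 1: C(6,1)·(4)^1 = 6·4 = 24.
  V_q(n, t) = 1 + 24 = 25.
Step 2: q^n = 5^6 = 15625.
Step 3: Hamming bound ⌊q^n / V_q(n,t)⌋ = ⌊15625/25⌋ = 625.
Step 4: Compare |C| = 194 to 625: satisfied.
The claimed |C| lies below the Hamming bound.


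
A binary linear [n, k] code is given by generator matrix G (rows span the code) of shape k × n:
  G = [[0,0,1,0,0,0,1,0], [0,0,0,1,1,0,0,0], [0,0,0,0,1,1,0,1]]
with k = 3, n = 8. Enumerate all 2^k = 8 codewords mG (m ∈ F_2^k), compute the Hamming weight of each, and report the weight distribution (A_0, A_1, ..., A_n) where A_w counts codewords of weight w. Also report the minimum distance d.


Weight distribution: A_0 = 1, A_2 = 2, A_3 = 2, A_4 = 1, A_5 = 2. Minimum distance d = 2.

Enumerate all 2^3 = 8 messages m ∈ F_2^3.
For each, compute codeword c = mG in F_2^8, then tally its weight.
  m = 000 → c = 00000000, weight = 0.
  m = 100 → c = 00100010, weight = 2.
  m = 010 → c = 00011000, weight = 2.
  m = 110 → c = 00111010, weight = 4.
  m = 001 → c = 00001101, weight = 3.
  m = 101 → c = 00101111, weight = 5.
  m = 011 → c = 00010101, weight = 3.
  m = 111 → c = 00110111, weight = 5.
Tally weights:
  weight 0: 1 codewords.
  weight 2: 2 codewords.
  weight 3: 2 codewords.
  weight 4: 1 codewords.
  weight 5: 2 codewords.
Minimum distance d = smallest w > 0 with A_w > 0 = 2.
Sanity: Σ A_w = 8 = 2^3 = 8 ✓.


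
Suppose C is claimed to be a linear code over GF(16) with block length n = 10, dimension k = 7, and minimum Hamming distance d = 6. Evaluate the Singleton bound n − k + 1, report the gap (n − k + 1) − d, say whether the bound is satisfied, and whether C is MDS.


Singleton RHS = n − k + 1 = 4, slack = -2, bound violated (no such code; not MDS).

Singleton bound: d ≤ n − k + 1.
Here n = 10, k = 7, so n − k + 1 = 4.
Given d = 6, check d ≤ 4: NO.
Slack = (n − k + 1) − d = -2.
The slack is negative: d = 6 exceeds n − k + 1 = 4 by 2, so the Singleton bound is violated and no linear [10, 7, 6]_16 code can exist. In particular it is not MDS (MDS requires d = n − k + 1 exactly).
Description: the claimed parameters are [10, 7, 6]_16; such a code would be impossible (violates the Singleton bound).


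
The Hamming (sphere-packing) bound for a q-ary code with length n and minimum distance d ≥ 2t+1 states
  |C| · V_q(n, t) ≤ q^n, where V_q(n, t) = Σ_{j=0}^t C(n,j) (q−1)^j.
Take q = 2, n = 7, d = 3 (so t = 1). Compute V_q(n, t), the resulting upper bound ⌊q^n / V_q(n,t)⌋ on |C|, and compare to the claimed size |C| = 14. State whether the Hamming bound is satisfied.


V_q(n, t) = 8, q^n = 128, Hamming bound = 16, |C| = 14 ≤ bound (satisfied).

Step 1: Compute V_q(n, t) = Σ_{j=0}^1 C(n, j) (q−1)^j.
  j = 0: C(7,0)·(1)^0 = 1·1 = 1.
  j = 1: C(7,1)·(1)^1 = 7·1 = 7.
  V_q(n, t) = 1 + 7 = 8.
Step 2: q^n = 2^7 = 128.
Step 3: Hamming bound ⌊q^n / V_q(n,t)⌋ = ⌊128/8⌋ = 16.
Step 4: Compare |C| = 14 to 16: satisfied.
The claimed |C| lies below the Hamming bound.


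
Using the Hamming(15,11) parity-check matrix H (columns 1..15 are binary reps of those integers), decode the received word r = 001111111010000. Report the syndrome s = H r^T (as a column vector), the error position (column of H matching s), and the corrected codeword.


s = (1, 0, 0, 1)^T, error position = 9, corrected codeword c = 001111110010000

Compute s = H r^T mod 2 one row at a time:
  s_1 = 1 + 1 + 0 + 1 + 0 + 0 + 0 + 0 = 3 ≡ 1 (mod 2).
  s_2 = 1 + 1 + 1 + 1 + 0 + 0 + 0 + 0 = 4 ≡ 0 (mod 2).
  s_3 = 0 + 1 + 1 + 1 + 0 + 1 + 0 + 0 = 4 ≡ 0 (mod 2).
  s_4 = 0 + 1 + 1 + 1 + 1 + 1 + 0 + 0 = 5 ≡ 1 (mod 2).
s = (1, 0, 0, 1)^T — this equals column 9 of H (binary 1001), so error is at position 9.
Correct: flip bit 9 of r = 001111111010000 to get c = 001111110010000.


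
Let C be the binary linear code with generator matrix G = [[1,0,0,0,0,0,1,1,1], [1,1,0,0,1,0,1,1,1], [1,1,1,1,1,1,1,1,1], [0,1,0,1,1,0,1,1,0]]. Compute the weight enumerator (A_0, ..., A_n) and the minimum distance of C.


Weight distribution: A_0 = 1, A_2 = 1, A_3 = 3, A_4 = 3, A_5 = 3, A_6 = 3, A_7 = 1, A_9 = 1. Minimum distance d = 2.

Enumerate all 2^4 = 16 messages m ∈ F_2^4.
For each, compute codeword c = mG in F_2^9, then tally its weight.
  m = 0000 → c = 000000000, weight = 0.
  m = 1000 → c = 100000111, weight = 4.
  m = 0100 → c = 110010111, weight = 6.
  m = 1100 → c = 010010000, weight = 2.
  m = 0010 → c = 111111111, weight = 9.
  m = 1010 → c = 011111000, weight = 5.
  m = 0110 → c = 001101000, weight = 3.
  m = 1110 → c = 101101111, weight = 7.
  m = 0001 → c = 010110110, weight = 5.
  m = 1001 → c = 110110001, weight = 5.
  m = 0101 → c = 100100001, weight = 3.
  m = 1101 → c = 000100110, weight = 3.
  m = 0011 → c = 101001001, weight = 4.
  m = 1011 → c = 001001110, weight = 4.
  m = 0111 → c = 011011110, weight = 6.
  m = 1111 → c = 111011001, weight = 6.
Tally weights:
  weight 0: 1 codewords.
  weight 2: 1 codewords.
  weight 3: 3 codewords.
  weight 4: 3 codewords.
  weight 5: 3 codewords.
  weight 6: 3 codewords.
  weight 7: 1 codewords.
  weight 9: 1 codewords.
Minimum distance d = smallest w > 0 with A_w > 0 = 2.
Sanity: Σ A_w = 16 = 2^4 = 16 ✓.


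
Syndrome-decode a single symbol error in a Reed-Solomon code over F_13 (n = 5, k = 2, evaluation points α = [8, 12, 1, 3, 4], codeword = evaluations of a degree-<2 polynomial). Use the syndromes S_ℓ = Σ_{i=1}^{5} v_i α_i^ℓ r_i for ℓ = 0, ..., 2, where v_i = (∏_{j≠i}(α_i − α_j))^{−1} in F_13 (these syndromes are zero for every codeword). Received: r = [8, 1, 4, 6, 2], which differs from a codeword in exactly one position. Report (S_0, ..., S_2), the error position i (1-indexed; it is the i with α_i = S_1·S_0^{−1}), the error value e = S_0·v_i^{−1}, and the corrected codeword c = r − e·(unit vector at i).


S = (12, 10, 4), error at position 4, error magnitude e = 12, c = [8, 1, 4, 7, 2].

Step 1: column multipliers v_i = (∏_{j≠i}(α_i − α_j))^{−1} mod 13.
  i = 1 (α = 8): (8−12)(8−1)(8−3)(8−4) = (−4)·7·5·4 = −560 ≡ 12, so v_1 = 12^{−1} = 12 (mod 13).
  i = 2 (α = 12): (12−8)(12−1)(12−3)(12−4) = 4·11·9·8 = 3168 ≡ 9, so v_2 = 9^{−1} = 3 (mod 13).
  i = 3 (α = 1): (1−8)(1−12)(1−3)(1−4) = (−7)·(−11)·(−2)·(−3) = 462 ≡ 7, so v_3 = 7^{−1} = 2 (mod 13).
  i = 4 (α = 3): (3−8)(3−12)(3−1)(3−4) = (−5)·(−9)·2·(−1) = −90 ≡ 1, so v_4 = 1^{−1} = 1 (mod 13).
  i = 5 (α = 4): (4−8)(4−12)(4−1)(4−3) = (−4)·(−8)·3·1 = 96 ≡ 5, so v_5 = 5^{−1} = 8 (mod 13).
  v = [12, 3, 2, 1, 8].
Step 2: syndromes of r = [8, 1, 4, 6, 2] (all sums mod 13).
  S_0 = Σ v_i r_i = 12·8 + 3·1 + 2·4 + 1·6 + 8·2 = 129 ≡ 12.
  S_1 = Σ v_i α_i r_i = 12·8·8 + 3·12·1 + 2·1·4 + 1·3·6 + 8·4·2 = 894 ≡ 10.
  α_i^2 mod 13 = [12, 1, 1, 9, 3].
  S_2 = Σ v_i α_i^2 r_i = 12·12·8 + 3·1·1 + 2·1·4 + 1·9·6 + 8·3·2 = 1265 ≡ 4.
  S = (12, 10, 4) ≠ 0, so r is not a codeword (an error is present).
Step 3: locate the error. For a single error e at position i, S_ℓ = v_i·e·α_i^ℓ, so α_err = S_1/S_0.
  S_0^{−1} = 12^{−1} = 12 (mod 13), so α_err = 10·12 = 120 ≡ 3 = α_4. Error position i = 4.
  Consistency check: S_2/S_1 = 4·4 = 16 ≡ 3 = α_err ✓ (single-error assumption holds).
Step 4: error magnitude e = S_0/v_4 = S_0·∏_{j≠4}(α_4 − α_j) = 12·1 = 12 ≡ 12 (mod 13).
Step 5: correct position 4: c_4 = r_4 − e = 6 − 12 ≡ 7 (mod 13). Hence c = [8, 1, 4, 7, 2].
  Check: interpolating c through the α_i gives m(x) = 9 + 8·x (degree < 2) with m(α_i) = c_i for every i, so c is indeed a codeword.
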